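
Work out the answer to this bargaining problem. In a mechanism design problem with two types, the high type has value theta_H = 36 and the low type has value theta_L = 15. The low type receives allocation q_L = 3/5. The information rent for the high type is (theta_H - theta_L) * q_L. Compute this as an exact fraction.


Step 1: theta_H - theta_L = 36 - 15 = 21
Step 2: Information rent = (theta_H - theta_L) * q_L
Step 3: = 21 * 3/5
Step 4: = 63/5

63/5


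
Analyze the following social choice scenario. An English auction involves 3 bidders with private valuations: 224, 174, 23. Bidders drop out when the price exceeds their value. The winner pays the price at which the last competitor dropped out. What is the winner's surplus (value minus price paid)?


Step 1: Identify the highest value: 224
Step 2: Identify the second-highest value: 174
Step 3: The final price = second-highest value = 174
Step 4: Surplus = 224 - 174 = 50

50


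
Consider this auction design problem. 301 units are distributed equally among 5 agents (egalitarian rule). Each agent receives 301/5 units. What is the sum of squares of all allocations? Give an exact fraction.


Step 1: Each agent's share = 301/5
Step 2: Square of each share = (301/5)^2 = 90601/25
Step 3: Sum of squares = 5 * 90601/25 = 90601/5

90601/5


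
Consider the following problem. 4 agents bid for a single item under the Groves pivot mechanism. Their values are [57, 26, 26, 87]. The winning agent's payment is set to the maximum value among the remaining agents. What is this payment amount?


Step 1: The efficient winner is agent 3 with value 87
Step 2: Other agents' values: [57, 26, 26]
Step 3: Pivot payment = max(others) = 57
Step 4: The winner pays 57

57


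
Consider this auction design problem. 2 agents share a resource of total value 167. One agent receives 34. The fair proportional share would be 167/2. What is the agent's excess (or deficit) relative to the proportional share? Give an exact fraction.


Step 1: Proportional share = 167/2
Step 2: Agent's actual allocation = 34
Step 3: Excess = 34 - 167/2 = -99/2

-99/2


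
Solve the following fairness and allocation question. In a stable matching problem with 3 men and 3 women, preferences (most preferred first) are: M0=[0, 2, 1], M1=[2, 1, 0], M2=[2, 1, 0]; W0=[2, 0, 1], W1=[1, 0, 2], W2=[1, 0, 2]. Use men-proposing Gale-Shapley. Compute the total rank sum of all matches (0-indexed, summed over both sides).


Step 1: Run Gale-Shapley (men propose, women hold best offer):
  M0 proposes to W0; she accepts
  M1 proposes to W2; she accepts
  M2 proposes to W2; rejected
  M2 proposes to W1; she accepts
Step 2: Final matching: W0-M0, W1-M2, W2-M1
Step 3: 0-indexed ranks (man's rank of his match, then woman's): 0 + 1 + 1 + 2 + 0 + 0
Step 4: Total rank sum = 4

4


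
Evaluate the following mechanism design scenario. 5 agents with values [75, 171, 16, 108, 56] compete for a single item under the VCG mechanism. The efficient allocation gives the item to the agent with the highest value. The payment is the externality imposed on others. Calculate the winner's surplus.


Step 1: The winner is the agent with the highest value: agent 1 with value 171
Step 2: Values of other agents: [75, 16, 108, 56]
Step 3: VCG payment = max of others' values = 108
Step 4: Surplus = 171 - 108 = 63

63


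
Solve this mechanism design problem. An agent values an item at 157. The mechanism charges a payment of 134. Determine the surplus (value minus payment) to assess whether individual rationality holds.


Step 1: Surplus = value - payment = 157 - 134 = 23
Step 2: IR is satisfied (surplus >= 0)

23


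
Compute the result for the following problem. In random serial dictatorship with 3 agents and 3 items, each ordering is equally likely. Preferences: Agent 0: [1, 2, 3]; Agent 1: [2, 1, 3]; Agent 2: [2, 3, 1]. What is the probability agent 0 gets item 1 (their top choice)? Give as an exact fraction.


Step 1: Agent 0 wants item 1
Step 2: There are 6 possible orderings of agents
Step 3: In 5 orderings, agent 0 gets item 1
Step 4: Probability = 5/6

5/6


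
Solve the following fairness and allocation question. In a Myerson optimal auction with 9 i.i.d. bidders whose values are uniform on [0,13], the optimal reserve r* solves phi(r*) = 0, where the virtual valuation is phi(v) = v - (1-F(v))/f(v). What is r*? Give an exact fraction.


Step 1: For U[0,13], F(v) = v/13 and f(v) = 1/13
Step 2: phi(v) = v - (1 - v/13)/(1/13) = v - (13 - v) = 2v - 13
Step 3: Set phi(r*) = 0: 2r* - 13 = 0
Step 4: r* = 13/2 (the number of bidders n = 9 does not enter)

13/2


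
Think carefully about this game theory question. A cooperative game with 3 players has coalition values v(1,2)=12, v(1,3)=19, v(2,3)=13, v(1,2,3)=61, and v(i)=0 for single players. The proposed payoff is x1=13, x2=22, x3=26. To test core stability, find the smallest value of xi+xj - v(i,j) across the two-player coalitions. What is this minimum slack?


Step 1: Slack for coalition (1,2): x1+x2 - v12 = 35 - 12 = 23
Step 2: Slack for coalition (1,3): x1+x3 - v13 = 39 - 19 = 20
Step 3: Slack for coalition (2,3): x2+x3 - v23 = 48 - 13 = 35
Step 4: Minimum slack = min(23, 20, 35) = 20, attained by (1,3); no pair can gain by deviating, so the allocation is in the core

20


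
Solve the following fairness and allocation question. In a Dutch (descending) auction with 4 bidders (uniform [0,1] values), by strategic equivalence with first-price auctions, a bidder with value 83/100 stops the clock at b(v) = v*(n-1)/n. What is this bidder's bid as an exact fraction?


Step 1: Dutch auctions are strategically equivalent to first-price auctions
Step 2: The equilibrium bid is b(v) = v*(n-1)/n
Step 3: b = 83/100 * 3/4
Step 4: b = 249/400

249/400


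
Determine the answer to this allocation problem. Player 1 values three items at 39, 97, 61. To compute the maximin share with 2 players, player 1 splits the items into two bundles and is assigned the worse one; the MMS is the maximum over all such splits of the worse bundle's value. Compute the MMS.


Step 1: Item values = 39, 97, 61
Step 2: Enumerate all 2-bundle partitions and take the smaller bundle:
  Partition 1: {39} vs {97,61} -> bundles 39, 158; min = 39
  Partition 2: {97} vs {39,61} -> bundles 97, 100; min = 97
  Partition 3: {61} vs {39,97} -> bundles 61, 136; min = 61
Step 3: MMS = max(39, 97, 61) = 97

97


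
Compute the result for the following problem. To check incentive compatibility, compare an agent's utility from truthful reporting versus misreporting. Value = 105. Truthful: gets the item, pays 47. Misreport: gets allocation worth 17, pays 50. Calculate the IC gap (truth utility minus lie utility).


Step 1: U(truth) = value - payment = 105 - 47 = 58
Step 2: U(lie) = allocation - payment = 17 - 50 = -33
Step 3: IC gap = 58 - (-33) = 91

91


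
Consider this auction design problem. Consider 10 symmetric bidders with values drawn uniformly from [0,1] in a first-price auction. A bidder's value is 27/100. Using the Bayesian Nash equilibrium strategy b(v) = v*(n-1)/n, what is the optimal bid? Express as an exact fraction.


Step 1: The symmetric BNE bidding function is b(v) = v * (n-1) / n
Step 2: Substitute v = 27/100 and n = 10
Step 3: b = 27/100 * 9/10
Step 4: b = 243/1000

243/1000


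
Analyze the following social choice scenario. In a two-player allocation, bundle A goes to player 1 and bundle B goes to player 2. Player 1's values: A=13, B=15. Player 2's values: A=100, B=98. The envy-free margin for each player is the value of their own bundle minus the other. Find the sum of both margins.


Step 1: Player 1's margin = v1(A) - v1(B) = 13 - 15 = -2
Step 2: Player 2's margin = v2(B) - v2(A) = 98 - 100 = -2
Step 3: Total margin = -2 + -2 = -4

-4


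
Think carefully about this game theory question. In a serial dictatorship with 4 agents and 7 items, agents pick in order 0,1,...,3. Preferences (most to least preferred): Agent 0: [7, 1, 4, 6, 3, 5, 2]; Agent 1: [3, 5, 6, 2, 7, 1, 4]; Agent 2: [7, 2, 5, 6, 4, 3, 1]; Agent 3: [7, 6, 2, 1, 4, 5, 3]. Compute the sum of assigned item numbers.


Step 1: Agent 0 picks item 7
Step 2: Agent 1 picks item 3
Step 3: Agent 2 picks item 2
Step 4: Agent 3 picks item 6
Step 5: Sum = 7 + 3 + 2 + 6 = 18

18


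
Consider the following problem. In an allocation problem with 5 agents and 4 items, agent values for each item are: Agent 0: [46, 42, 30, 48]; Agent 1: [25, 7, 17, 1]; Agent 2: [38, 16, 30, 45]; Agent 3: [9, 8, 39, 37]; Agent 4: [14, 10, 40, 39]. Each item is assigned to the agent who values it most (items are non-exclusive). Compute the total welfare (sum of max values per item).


Step 1: For each item, find the maximum value among all agents.
Step 2: Item 0 -> Agent 0 (value 46)
Step 3: Item 1 -> Agent 0 (value 42)
Step 4: Item 2 -> Agent 4 (value 40)
Step 5: Item 3 -> Agent 0 (value 48)
Step 6: Total welfare = 46 + 42 + 40 + 48 = 176

176


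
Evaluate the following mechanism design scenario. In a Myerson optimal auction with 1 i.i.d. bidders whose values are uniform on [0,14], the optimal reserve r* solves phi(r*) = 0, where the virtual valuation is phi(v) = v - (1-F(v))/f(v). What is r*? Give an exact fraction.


Step 1: For U[0,14], F(v) = v/14 and f(v) = 1/14
Step 2: phi(v) = v - (1 - v/14)/(1/14) = v - (14 - v) = 2v - 14
Step 3: Set phi(r*) = 0: 2r* - 14 = 0
Step 4: r* = 14/2 = 7 (the number of bidders n = 1 does not enter)

7


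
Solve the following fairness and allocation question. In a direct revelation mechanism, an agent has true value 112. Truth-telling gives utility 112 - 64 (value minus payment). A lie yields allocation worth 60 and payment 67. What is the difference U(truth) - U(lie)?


Step 1: U(truth) = value - payment = 112 - 64 = 48
Step 2: U(lie) = allocation - payment = 60 - 67 = -7
Step 3: IC gap = 48 - (-7) = 55

55


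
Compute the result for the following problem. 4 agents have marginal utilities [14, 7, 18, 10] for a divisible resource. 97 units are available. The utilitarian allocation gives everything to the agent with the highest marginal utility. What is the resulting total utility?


Step 1: The marginal utilities are [14, 7, 18, 10]
Step 2: The highest marginal utility is 18
Step 3: All 97 units go to that agent
Step 4: Total utility = 18 * 97 = 1746

1746


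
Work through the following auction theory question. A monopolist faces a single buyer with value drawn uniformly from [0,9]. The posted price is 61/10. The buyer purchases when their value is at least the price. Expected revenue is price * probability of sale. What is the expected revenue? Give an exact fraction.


Step 1: Posted price r = 61/10, value support [0,9]
Step 2: P(v >= r) = (9 - 61/10)/9 = 29/90
Step 3: Expected revenue = r * P(v >= r) = 61/10 * 29/90
Step 4: Revenue = 1769/900

1769/900


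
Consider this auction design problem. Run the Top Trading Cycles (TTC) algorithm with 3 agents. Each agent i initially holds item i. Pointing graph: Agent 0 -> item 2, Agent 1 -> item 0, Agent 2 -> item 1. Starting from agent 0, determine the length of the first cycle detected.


Step 1: Trace the pointer graph from agent 0: 0 -> 2 -> 1 -> 0
Step 2: A cycle is detected when we revisit agent 0
Step 3: The cycle is: 0 -> 2 -> 1 -> 0
Step 4: Cycle length = 3

3


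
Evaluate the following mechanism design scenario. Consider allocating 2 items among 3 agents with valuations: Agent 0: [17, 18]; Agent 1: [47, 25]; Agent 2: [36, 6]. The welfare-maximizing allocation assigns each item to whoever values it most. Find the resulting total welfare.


Step 1: For each item, find the maximum value among all agents.
Step 2: Item 0 -> Agent 1 (value 47)
Step 3: Item 1 -> Agent 1 (value 25)
Step 4: Total welfare = 47 + 25 = 72

72


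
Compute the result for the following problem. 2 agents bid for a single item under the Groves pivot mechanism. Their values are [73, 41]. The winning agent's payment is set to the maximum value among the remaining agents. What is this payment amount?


Step 1: The efficient winner is agent 0 with value 73
Step 2: Other agents' values: [41]
Step 3: Pivot payment = max(others) = 41
Step 4: The winner pays 41

41


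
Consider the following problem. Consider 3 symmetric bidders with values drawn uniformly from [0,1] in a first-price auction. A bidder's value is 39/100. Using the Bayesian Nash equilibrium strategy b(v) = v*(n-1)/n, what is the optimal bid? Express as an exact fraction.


Step 1: The symmetric BNE bidding function is b(v) = v * (n-1) / n
Step 2: Substitute v = 39/100 and n = 3
Step 3: b = 39/100 * 2/3
Step 4: b = 13/50

13/50


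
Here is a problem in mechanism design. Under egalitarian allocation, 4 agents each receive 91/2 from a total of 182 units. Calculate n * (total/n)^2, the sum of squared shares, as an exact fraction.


Step 1: Each agent's share = 182/4 = 91/2
Step 2: Square of each share = (91/2)^2 = 8281/4
Step 3: Sum of squares = 4 * 8281/4 = 8281

8281


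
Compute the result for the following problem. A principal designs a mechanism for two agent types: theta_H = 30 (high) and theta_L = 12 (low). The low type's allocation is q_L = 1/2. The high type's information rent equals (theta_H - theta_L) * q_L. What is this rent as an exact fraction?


Step 1: theta_H - theta_L = 30 - 12 = 18
Step 2: Information rent = (theta_H - theta_L) * q_L
Step 3: = 18 * 1/2
Step 4: = 9

9


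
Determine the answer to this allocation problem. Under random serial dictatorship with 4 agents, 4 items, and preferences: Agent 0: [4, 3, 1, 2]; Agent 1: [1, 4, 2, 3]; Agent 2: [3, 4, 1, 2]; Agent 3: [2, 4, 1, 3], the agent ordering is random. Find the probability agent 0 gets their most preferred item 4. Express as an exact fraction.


Step 1: Agent 0 wants item 4
Step 2: There are 24 possible orderings of agents
Step 3: In 24 orderings, agent 0 gets item 4
Step 4: Probability = 24/24 = 1

1


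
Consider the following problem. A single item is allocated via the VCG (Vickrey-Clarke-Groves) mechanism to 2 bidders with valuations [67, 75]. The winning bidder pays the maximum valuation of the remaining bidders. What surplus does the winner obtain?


Step 1: The winner is the agent with the highest value: agent 1 with value 75
Step 2: Values of other agents: [67]
Step 3: VCG payment = max of others' values = 67
Step 4: Surplus = 75 - 67 = 8

8


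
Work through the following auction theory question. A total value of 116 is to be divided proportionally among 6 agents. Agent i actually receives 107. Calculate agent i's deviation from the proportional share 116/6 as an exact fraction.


Step 1: Proportional share = 116/6 = 58/3
Step 2: Agent's actual allocation = 107
Step 3: Excess = 107 - 58/3 = 263/3

263/3


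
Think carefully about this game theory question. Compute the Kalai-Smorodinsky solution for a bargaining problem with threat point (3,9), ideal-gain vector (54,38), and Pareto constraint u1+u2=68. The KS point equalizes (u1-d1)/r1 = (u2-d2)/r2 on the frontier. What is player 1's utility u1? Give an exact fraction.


Step 1: At the KS point, (u1-d1)/r1 = (u2-d2)/r2 = t and u1+u2 = 68
Step 2: u1 = d1 + r1*t and u2 = d2 + r2*t, so (d1 + r1*t) + (d2 + r2*t) = 68
Step 3: t = (68 - 3 - 9)/(54 + 38) = 56/92 = 14/23
Step 4: u1 = d1 + r1*t = 3 + 54 * 14/23 = 825/23
Step 5: (Check: u2 = d2 + r2*t = 739/23; u1+u2 = 825/23 + 739/23 = 68, on the frontier.)

825/23


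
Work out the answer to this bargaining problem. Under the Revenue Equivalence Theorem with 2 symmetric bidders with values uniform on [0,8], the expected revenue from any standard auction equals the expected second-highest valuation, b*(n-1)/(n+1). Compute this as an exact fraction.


Step 1: By Revenue Equivalence, expected revenue = b*(n-1)/(n+1)
Step 2: Substituting n = 2, b = 8
Step 3: Revenue = 8*(2-1)/(2+1) = 8*1/3
Step 4: Revenue = 8/3

8/3


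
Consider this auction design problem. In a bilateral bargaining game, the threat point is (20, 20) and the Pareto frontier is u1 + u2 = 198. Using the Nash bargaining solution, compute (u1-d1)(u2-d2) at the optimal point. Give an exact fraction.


Step 1: The Nash solution splits surplus symmetrically above the disagreement point
Step 2: u1 = (total + d1 - d2)/2 = (198 + 20 - 20)/2 = 99
Step 3: u2 = (total - d1 + d2)/2 = (198 - 20 + 20)/2 = 99
Step 4: Nash product = (99 - 20) * (99 - 20)
Step 5: = 79 * 79 = 6241

6241


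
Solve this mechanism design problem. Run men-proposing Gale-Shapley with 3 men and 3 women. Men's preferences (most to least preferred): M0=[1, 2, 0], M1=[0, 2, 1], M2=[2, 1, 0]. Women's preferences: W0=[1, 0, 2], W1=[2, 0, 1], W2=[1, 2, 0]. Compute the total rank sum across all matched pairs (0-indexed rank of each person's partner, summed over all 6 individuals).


Step 1: Run Gale-Shapley (men propose, women hold best offer):
  M0 proposes to W1; she accepts
  M1 proposes to W0; she accepts
  M2 proposes to W2; she accepts
Step 2: Final matching: W0-M1, W1-M0, W2-M2
Step 3: 0-indexed ranks (man's rank of his match, then woman's): 0 + 0 + 0 + 1 + 0 + 1
Step 4: Total rank sum = 2

2


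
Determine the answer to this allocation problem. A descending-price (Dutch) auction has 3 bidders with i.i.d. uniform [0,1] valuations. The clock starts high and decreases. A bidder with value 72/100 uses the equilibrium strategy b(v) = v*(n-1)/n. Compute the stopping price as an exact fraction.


Step 1: Dutch auctions are strategically equivalent to first-price auctions
Step 2: The equilibrium bid is b(v) = v*(n-1)/n
Step 3: b = 18/25 * 2/3
Step 4: b = 12/25

12/25


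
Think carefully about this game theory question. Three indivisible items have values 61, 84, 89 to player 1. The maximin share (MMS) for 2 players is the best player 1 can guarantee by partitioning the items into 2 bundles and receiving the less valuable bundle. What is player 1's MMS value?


Step 1: Item values = 61, 84, 89
Step 2: Enumerate all 2-bundle partitions and take the smaller bundle:
  Partition 1: {61} vs {84,89} -> bundles 61, 173; min = 61
  Partition 2: {84} vs {61,89} -> bundles 84, 150; min = 84
  Partition 3: {89} vs {61,84} -> bundles 89, 145; min = 89
Step 3: MMS = max(61, 84, 89) = 89

89


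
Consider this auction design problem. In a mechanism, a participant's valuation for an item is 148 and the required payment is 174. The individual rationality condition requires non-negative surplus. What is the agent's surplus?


Step 1: Surplus = value - payment = 148 - 174 = -26
Step 2: IR is violated (surplus < 0)

-26


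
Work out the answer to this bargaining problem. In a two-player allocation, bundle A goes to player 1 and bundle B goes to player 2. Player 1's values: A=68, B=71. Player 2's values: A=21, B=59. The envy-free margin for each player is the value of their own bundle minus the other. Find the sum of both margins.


Step 1: Player 1's margin = v1(A) - v1(B) = 68 - 71 = -3
Step 2: Player 2's margin = v2(B) - v2(A) = 59 - 21 = 38
Step 3: Total margin = -3 + 38 = 35

35


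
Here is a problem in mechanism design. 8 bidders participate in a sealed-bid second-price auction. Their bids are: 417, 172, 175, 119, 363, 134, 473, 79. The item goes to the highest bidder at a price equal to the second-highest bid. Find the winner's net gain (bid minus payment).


Step 1: Sort bids in descending order: 473, 417, 363, 175, 172, 134, 119, 79
Step 2: The winning bid is the highest: 473
Step 3: The payment equals the second-highest bid: 417
Step 4: Surplus = winner's bid - payment = 473 - 417 = 56

56


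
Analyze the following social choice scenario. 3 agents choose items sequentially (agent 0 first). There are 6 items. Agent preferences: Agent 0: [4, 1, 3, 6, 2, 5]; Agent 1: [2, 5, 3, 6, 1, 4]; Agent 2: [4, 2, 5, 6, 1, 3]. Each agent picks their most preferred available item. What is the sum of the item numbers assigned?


Step 1: Agent 0 picks item 4
Step 2: Agent 1 picks item 2
Step 3: Agent 2 picks item 5
Step 4: Sum = 4 + 2 + 5 = 11

11


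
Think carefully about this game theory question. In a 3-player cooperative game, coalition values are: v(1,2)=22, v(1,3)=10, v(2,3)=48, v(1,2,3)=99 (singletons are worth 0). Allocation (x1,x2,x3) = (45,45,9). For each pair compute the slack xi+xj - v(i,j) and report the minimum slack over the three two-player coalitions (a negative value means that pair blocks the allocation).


Step 1: Slack for coalition (1,2): x1+x2 - v12 = 90 - 22 = 68
Step 2: Slack for coalition (1,3): x1+x3 - v13 = 54 - 10 = 44
Step 3: Slack for coalition (2,3): x2+x3 - v23 = 54 - 48 = 6
Step 4: Minimum slack = min(68, 44, 6) = 6, attained by (2,3); no pair can gain by deviating, so the allocation is in the core

6


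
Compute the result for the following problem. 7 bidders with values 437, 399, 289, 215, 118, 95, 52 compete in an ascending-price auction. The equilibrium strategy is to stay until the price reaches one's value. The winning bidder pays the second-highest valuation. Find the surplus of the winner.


Step 1: Identify the highest value: 437
Step 2: Identify the second-highest value: 399
Step 3: The final price = second-highest value = 399
Step 4: Surplus = 437 - 399 = 38

38


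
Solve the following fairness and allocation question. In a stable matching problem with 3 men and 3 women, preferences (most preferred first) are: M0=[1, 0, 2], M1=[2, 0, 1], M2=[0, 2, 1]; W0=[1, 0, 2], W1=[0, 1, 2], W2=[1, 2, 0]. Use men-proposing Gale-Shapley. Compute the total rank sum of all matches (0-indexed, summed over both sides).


Step 1: Run Gale-Shapley (men propose, women hold best offer):
  M0 proposes to W1; she accepts
  M1 proposes to W2; she accepts
  M2 proposes to W0; she accepts
Step 2: Final matching: W0-M2, W1-M0, W2-M1
Step 3: 0-indexed ranks (man's rank of his match, then woman's): 0 + 2 + 0 + 0 + 0 + 0
Step 4: Total rank sum = 2

2


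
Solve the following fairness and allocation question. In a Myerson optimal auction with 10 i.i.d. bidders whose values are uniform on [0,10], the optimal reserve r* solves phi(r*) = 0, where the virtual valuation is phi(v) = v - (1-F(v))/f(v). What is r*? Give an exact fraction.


Step 1: For U[0,10], F(v) = v/10 and f(v) = 1/10
Step 2: phi(v) = v - (1 - v/10)/(1/10) = v - (10 - v) = 2v - 10
Step 3: Set phi(r*) = 0: 2r* - 10 = 0
Step 4: r* = 10/2 = 5 (the number of bidders n = 10 does not enter)

5


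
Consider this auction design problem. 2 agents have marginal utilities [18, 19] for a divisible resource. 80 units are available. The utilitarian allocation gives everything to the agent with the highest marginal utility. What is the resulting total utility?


Step 1: The marginal utilities are [18, 19]
Step 2: The highest marginal utility is 19
Step 3: All 80 units go to that agent
Step 4: Total utility = 19 * 80 = 1520

1520


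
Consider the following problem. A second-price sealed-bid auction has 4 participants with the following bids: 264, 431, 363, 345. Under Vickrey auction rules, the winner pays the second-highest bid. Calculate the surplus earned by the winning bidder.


Step 1: Sort bids in descending order: 431, 363, 345, 264
Step 2: The winning bid is the highest: 431
Step 3: The payment equals the second-highest bid: 363
Step 4: Surplus = winner's bid - payment = 431 - 363 = 68

68


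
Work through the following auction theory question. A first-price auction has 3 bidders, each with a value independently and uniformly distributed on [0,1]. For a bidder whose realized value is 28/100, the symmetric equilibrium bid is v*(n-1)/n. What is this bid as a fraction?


Step 1: The symmetric BNE bidding function is b(v) = v * (n-1) / n
Step 2: Substitute v = 7/25 and n = 3
Step 3: b = 7/25 * 2/3
Step 4: b = 14/75

14/75


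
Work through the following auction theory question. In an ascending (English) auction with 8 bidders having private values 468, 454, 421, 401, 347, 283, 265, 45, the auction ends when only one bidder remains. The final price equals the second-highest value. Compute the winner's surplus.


Step 1: Identify the highest value: 468
Step 2: Identify the second-highest value: 454
Step 3: The final price = second-highest value = 454
Step 4: Surplus = 468 - 454 = 14

14


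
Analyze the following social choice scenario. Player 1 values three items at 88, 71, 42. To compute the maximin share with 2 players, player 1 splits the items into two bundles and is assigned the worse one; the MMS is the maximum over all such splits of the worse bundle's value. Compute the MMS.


Step 1: Item values = 88, 71, 42
Step 2: Enumerate all 2-bundle partitions and take the smaller bundle:
  Partition 1: {88} vs {71,42} -> bundles 88, 113; min = 88
  Partition 2: {71} vs {88,42} -> bundles 71, 130; min = 71
  Partition 3: {42} vs {88,71} -> bundles 42, 159; min = 42
Step 3: MMS = max(88, 71, 42) = 88

88


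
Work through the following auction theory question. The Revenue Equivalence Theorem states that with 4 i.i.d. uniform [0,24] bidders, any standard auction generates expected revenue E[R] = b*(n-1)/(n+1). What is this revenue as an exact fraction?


Step 1: By Revenue Equivalence, expected revenue = b*(n-1)/(n+1)
Step 2: Substituting n = 4, b = 24
Step 3: Revenue = 24*(4-1)/(4+1) = 24*3/5
Step 4: Revenue = 72/5

72/5


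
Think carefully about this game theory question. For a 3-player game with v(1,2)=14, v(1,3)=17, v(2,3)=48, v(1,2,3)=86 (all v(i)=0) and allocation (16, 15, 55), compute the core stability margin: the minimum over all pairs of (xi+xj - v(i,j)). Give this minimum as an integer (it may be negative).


Step 1: Slack for coalition (1,2): x1+x2 - v12 = 31 - 14 = 17
Step 2: Slack for coalition (1,3): x1+x3 - v13 = 71 - 17 = 54
Step 3: Slack for coalition (2,3): x2+x3 - v23 = 70 - 48 = 22
Step 4: Minimum slack = min(17, 54, 22) = 17, attained by (1,2); no pair can gain by deviating, so the allocation is in the core

17


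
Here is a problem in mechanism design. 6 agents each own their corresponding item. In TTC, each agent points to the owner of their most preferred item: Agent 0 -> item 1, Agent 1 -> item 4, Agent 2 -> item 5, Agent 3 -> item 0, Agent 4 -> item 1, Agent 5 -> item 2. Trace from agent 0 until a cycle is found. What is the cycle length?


Step 1: Trace the pointer graph from agent 0: 0 -> 1 -> 4 -> 1
Step 2: A cycle is detected when we revisit agent 1
Step 3: The cycle is: 1 -> 4 -> 1
Step 4: Cycle length = 2

2


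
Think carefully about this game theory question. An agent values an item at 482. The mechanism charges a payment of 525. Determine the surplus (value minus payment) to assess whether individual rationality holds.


Step 1: Surplus = value - payment = 482 - 525 = -43
Step 2: IR is violated (surplus < 0)

-43


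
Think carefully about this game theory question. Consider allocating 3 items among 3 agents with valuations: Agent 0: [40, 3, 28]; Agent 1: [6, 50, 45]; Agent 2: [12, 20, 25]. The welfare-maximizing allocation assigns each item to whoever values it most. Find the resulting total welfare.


Step 1: For each item, find the maximum value among all agents.
Step 2: Item 0 -> Agent 0 (value 40)
Step 3: Item 1 -> Agent 1 (value 50)
Step 4: Item 2 -> Agent 1 (value 45)
Step 5: Total welfare = 40 + 50 + 45 = 135

135


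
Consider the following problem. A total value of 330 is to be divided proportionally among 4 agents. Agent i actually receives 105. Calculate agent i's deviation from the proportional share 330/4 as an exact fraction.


Step 1: Proportional share = 330/4 = 165/2
Step 2: Agent's actual allocation = 105
Step 3: Excess = 105 - 165/2 = 45/2

45/2


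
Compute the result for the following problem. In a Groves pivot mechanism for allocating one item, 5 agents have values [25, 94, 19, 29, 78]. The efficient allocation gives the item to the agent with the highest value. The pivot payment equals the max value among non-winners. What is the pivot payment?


Step 1: The efficient winner is agent 1 with value 94
Step 2: Other agents' values: [25, 19, 29, 78]
Step 3: Pivot payment = max(others) = 78
Step 4: The winner pays 78

78


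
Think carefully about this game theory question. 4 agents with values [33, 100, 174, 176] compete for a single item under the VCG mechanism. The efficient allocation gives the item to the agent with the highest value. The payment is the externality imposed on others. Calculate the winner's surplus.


Step 1: The winner is the agent with the highest value: agent 3 with value 176
Step 2: Values of other agents: [33, 100, 174]
Step 3: VCG payment = max of others' values = 174
Step 4: Surplus = 176 - 174 = 2

2


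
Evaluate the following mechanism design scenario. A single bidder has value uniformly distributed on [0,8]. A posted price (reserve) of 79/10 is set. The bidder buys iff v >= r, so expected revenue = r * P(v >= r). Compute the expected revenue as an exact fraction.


Step 1: Posted price r = 79/10, value support [0,8]
Step 2: P(v >= r) = (8 - 79/10)/8 = 1/80
Step 3: Expected revenue = r * P(v >= r) = 79/10 * 1/80
Step 4: Revenue = 79/800

79/800


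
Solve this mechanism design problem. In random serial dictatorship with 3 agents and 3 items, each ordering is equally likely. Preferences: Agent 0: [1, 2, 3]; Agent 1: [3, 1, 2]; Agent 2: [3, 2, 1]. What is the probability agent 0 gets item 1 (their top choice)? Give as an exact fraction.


Step 1: Agent 0 wants item 1
Step 2: There are 6 possible orderings of agents
Step 3: In 5 orderings, agent 0 gets item 1
Step 4: Probability = 5/6

5/6


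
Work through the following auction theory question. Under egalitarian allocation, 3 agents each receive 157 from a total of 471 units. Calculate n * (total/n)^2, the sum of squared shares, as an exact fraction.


Step 1: Each agent's share = 471/3 = 157
Step 2: Square of each share = (157)^2 = 24649
Step 3: Sum of squares = 3 * 24649 = 73947

73947


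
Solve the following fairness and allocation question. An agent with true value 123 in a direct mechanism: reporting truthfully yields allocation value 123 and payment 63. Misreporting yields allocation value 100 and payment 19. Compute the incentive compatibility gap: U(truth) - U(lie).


Step 1: U(truth) = value - payment = 123 - 63 = 60
Step 2: U(lie) = allocation - payment = 100 - 19 = 81
Step 3: IC gap = 60 - 81 = -21

-21


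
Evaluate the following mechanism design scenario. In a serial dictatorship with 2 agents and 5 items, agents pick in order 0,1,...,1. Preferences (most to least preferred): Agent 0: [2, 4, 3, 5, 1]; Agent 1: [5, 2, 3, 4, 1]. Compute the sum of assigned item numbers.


Step 1: Agent 0 picks item 2
Step 2: Agent 1 picks item 5
Step 3: Sum = 2 + 5 = 7

7


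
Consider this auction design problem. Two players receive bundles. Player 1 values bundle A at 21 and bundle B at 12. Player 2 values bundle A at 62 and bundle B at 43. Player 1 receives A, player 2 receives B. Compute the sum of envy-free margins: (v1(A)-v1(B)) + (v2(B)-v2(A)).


Step 1: Player 1's margin = v1(A) - v1(B) = 21 - 12 = 9
Step 2: Player 2's margin = v2(B) - v2(A) = 43 - 62 = -19
Step 3: Total margin = 9 + -19 = -10

-10


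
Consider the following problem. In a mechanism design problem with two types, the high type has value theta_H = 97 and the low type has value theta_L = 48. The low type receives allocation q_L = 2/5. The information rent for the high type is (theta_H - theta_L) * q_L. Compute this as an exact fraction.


Step 1: theta_H - theta_L = 97 - 48 = 49
Step 2: Information rent = (theta_H - theta_L) * q_L
Step 3: = 49 * 2/5
Step 4: = 98/5

98/5


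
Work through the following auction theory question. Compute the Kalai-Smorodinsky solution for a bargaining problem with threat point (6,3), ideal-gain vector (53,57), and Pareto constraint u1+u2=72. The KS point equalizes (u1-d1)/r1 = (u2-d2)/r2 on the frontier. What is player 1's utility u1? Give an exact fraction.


Step 1: At the KS point, (u1-d1)/r1 = (u2-d2)/r2 = t and u1+u2 = 72
Step 2: u1 = d1 + r1*t and u2 = d2 + r2*t, so (d1 + r1*t) + (d2 + r2*t) = 72
Step 3: t = (72 - 6 - 3)/(53 + 57) = 63/110
Step 4: u1 = d1 + r1*t = 6 + 53 * 63/110 = 3999/110
Step 5: (Check: u2 = d2 + r2*t = 3921/110; u1+u2 = 3999/110 + 3921/110 = 72, on the frontier.)

3999/110


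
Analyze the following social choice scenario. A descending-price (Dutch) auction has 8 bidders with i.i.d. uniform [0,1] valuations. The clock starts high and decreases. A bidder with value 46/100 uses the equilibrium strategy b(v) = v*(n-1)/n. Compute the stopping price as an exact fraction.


Step 1: Dutch auctions are strategically equivalent to first-price auctions
Step 2: The equilibrium bid is b(v) = v*(n-1)/n
Step 3: b = 23/50 * 7/8
Step 4: b = 161/400

161/400


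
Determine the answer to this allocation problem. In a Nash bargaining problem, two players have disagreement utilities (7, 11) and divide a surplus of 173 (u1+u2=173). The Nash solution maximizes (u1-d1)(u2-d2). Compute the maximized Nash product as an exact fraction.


Step 1: The Nash solution splits surplus symmetrically above the disagreement point
Step 2: u1 = (total + d1 - d2)/2 = (173 + 7 - 11)/2 = 169/2
Step 3: u2 = (total - d1 + d2)/2 = (173 - 7 + 11)/2 = 177/2
Step 4: Nash product = (169/2 - 7) * (177/2 - 11)
Step 5: = 155/2 * 155/2 = 24025/4

24025/4


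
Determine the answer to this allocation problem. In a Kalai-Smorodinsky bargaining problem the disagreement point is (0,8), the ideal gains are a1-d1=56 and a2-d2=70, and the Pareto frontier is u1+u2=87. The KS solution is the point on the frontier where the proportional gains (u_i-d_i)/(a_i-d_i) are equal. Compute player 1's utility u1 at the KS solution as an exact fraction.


Step 1: At the KS point, (u1-d1)/r1 = (u2-d2)/r2 = t and u1+u2 = 87
Step 2: u1 = d1 + r1*t and u2 = d2 + r2*t, so (d1 + r1*t) + (d2 + r2*t) = 87
Step 3: t = (87 - 0 - 8)/(56 + 70) = 79/126
Step 4: u1 = d1 + r1*t = 0 + 56 * 79/126 = 316/9
Step 5: (Check: u2 = d2 + r2*t = 467/9; u1+u2 = 316/9 + 467/9 = 87, on the frontier.)

316/9


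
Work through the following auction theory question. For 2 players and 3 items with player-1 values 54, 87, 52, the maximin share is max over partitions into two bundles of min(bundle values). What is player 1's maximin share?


Step 1: Item values = 54, 87, 52
Step 2: Enumerate all 2-bundle partitions and take the smaller bundle:
  Partition 1: {54} vs {87,52} -> bundles 54, 139; min = 54
  Partition 2: {87} vs {54,52} -> bundles 87, 106; min = 87
  Partition 3: {52} vs {54,87} -> bundles 52, 141; min = 52
Step 3: MMS = max(54, 87, 52) = 87

87


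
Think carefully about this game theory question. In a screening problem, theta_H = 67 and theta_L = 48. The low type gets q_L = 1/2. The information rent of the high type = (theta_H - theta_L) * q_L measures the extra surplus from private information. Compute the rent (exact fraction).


Step 1: theta_H - theta_L = 67 - 48 = 19
Step 2: Information rent = (theta_H - theta_L) * q_L
Step 3: = 19 * 1/2
Step 4: = 19/2

19/2


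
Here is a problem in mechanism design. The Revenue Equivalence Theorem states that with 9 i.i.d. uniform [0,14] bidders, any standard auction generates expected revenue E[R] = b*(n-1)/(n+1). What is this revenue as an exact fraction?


Step 1: By Revenue Equivalence, expected revenue = b*(n-1)/(n+1)
Step 2: Substituting n = 9, b = 14
Step 3: Revenue = 14*(9-1)/(9+1) = 14*8/10
Step 4: Revenue = 112/10 = 56/5

56/5


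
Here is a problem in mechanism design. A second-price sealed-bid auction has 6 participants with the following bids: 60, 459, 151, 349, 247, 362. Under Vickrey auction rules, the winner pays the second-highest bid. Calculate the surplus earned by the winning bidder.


Step 1: Sort bids in descending order: 459, 362, 349, 247, 151, 60
Step 2: The winning bid is the highest: 459
Step 3: The payment equals the second-highest bid: 362
Step 4: Surplus = winner's bid - payment = 459 - 362 = 97

97


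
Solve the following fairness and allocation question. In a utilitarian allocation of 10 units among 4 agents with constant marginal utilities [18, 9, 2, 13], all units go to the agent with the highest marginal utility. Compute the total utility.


Step 1: The marginal utilities are [18, 9, 2, 13]
Step 2: The highest marginal utility is 18
Step 3: All 10 units go to that agent
Step 4: Total utility = 18 * 10 = 180

180


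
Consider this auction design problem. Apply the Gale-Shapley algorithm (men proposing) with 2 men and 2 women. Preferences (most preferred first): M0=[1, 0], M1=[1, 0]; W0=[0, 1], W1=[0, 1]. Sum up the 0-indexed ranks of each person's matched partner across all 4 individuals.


Step 1: Run Gale-Shapley (men propose, women hold best offer):
  M0 proposes to W1; she accepts
  M1 proposes to W1; rejected
  M1 proposes to W0; she accepts
Step 2: Final matching: W0-M1, W1-M0
Step 3: 0-indexed ranks (man's rank of his match, then woman's): 1 + 1 + 0 + 0
Step 4: Total rank sum = 2

2


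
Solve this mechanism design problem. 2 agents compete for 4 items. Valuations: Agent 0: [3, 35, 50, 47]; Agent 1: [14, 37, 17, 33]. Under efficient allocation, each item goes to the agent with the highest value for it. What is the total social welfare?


Step 1: For each item, find the maximum value among all agents.
Step 2: Item 0 -> Agent 1 (value 14)
Step 3: Item 1 -> Agent 1 (value 37)
Step 4: Item 2 -> Agent 0 (value 50)
Step 5: Item 3 -> Agent 0 (value 47)
Step 6: Total welfare = 14 + 37 + 50 + 47 = 148

148


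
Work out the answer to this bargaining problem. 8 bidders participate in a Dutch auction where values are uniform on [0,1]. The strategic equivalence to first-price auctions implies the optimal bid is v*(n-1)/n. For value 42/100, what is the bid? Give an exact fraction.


Step 1: Dutch auctions are strategically equivalent to first-price auctions
Step 2: The equilibrium bid is b(v) = v*(n-1)/n
Step 3: b = 21/50 * 7/8
Step 4: b = 147/400

147/400


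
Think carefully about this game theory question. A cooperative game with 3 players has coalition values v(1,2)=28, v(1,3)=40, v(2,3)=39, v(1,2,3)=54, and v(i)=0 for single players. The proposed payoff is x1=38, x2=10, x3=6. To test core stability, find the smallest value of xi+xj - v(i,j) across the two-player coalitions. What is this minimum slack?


Step 1: Slack for coalition (1,2): x1+x2 - v12 = 48 - 28 = 20
Step 2: Slack for coalition (1,3): x1+x3 - v13 = 44 - 40 = 4
Step 3: Slack for coalition (2,3): x2+x3 - v23 = 16 - 39 = -23
Step 4: Minimum slack = min(20, 4, -23) = -23, attained by (2,3); coalition (2,3) can block (slack < 0), so the allocation is not in the core

-23


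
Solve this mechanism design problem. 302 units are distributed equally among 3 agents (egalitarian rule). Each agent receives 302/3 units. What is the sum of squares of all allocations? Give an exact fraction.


Step 1: Each agent's share = 302/3
Step 2: Square of each share = (302/3)^2 = 91204/9
Step 3: Sum of squares = 3 * 91204/9 = 91204/3

91204/3


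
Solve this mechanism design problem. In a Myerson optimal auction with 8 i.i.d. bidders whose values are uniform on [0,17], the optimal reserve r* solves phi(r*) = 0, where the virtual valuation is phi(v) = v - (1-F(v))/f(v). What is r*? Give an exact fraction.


Step 1: For U[0,17], F(v) = v/17 and f(v) = 1/17
Step 2: phi(v) = v - (1 - v/17)/(1/17) = v - (17 - v) = 2v - 17
Step 3: Set phi(r*) = 0: 2r* - 17 = 0
Step 4: r* = 17/2 (the number of bidders n = 8 does not enter)

17/2


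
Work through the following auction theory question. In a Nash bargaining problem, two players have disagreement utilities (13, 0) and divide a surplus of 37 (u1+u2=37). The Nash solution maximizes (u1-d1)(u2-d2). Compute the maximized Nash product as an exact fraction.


Step 1: The Nash solution splits surplus symmetrically above the disagreement point
Step 2: u1 = (total + d1 - d2)/2 = (37 + 13 - 0)/2 = 25
Step 3: u2 = (total - d1 + d2)/2 = (37 - 13 + 0)/2 = 12
Step 4: Nash product = (25 - 13) * (12 - 0)
Step 5: = 12 * 12 = 144

144


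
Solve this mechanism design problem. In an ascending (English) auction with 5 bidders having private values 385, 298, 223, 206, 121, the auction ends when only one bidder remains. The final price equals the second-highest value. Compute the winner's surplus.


Step 1: Identify the highest value: 385
Step 2: Identify the second-highest value: 298
Step 3: The final price = second-highest value = 298
Step 4: Surplus = 385 - 298 = 87

87
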